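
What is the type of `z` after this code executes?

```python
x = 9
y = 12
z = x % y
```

int % int = int

int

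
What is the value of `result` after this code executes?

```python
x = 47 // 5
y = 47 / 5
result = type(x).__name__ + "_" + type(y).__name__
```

x is int; y is float; result = 'int_float'

'int_float'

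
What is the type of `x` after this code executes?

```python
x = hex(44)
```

hex() returns str representation

str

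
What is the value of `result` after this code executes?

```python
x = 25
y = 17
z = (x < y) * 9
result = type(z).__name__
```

x is int; y is int; z is int; result = 'int'

'int'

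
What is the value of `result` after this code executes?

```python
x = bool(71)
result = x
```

x = True; result = True

True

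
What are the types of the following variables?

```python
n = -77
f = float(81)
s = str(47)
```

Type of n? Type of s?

n is assigned a bare integer (no decimal point), so it is an int; s is assigned the result of calling str(), which returns a str

int, str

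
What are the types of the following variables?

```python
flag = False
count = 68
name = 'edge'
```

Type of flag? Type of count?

flag is assigned the constant False, which has type bool; count is assigned a bare integer (no decimal point), so it is an int

bool, int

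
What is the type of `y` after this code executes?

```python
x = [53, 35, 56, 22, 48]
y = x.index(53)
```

list.index() returns int

int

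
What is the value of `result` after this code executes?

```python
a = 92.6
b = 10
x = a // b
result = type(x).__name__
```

a is float; b is int; x is float; result = 'float'

'float'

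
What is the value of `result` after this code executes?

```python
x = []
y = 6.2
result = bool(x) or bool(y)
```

x = []; y = 6.2; result = True

True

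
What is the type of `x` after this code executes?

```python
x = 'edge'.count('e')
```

str.count() returns int

int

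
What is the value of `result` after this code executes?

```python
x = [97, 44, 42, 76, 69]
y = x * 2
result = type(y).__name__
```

x is list; y is list; result = 'list'

'list'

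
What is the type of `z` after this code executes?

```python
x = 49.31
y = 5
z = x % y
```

float % int = float

float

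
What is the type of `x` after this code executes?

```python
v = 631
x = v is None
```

'is' comparison returns bool

bool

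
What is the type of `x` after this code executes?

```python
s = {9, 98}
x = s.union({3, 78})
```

set.union() returns a new set

set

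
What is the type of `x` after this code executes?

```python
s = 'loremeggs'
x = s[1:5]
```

Slicing a str returns str

str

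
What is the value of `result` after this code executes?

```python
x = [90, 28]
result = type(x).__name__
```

x is list; result = 'list'

'list'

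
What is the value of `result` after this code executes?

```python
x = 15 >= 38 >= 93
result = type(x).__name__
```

x is bool; result = 'bool'

'bool'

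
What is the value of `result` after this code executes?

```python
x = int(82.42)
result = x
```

x = 82; result = 82

82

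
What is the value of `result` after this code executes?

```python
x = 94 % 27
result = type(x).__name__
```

x is int; result = 'int'

'int'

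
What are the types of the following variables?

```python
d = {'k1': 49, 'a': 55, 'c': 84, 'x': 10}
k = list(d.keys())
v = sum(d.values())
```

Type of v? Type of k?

sum of ints is int; list() converts to list

int, list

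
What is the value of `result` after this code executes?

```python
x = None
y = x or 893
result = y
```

x = None; y = 893; result = 893

893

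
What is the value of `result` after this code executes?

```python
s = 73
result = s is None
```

s = 73; result = False

False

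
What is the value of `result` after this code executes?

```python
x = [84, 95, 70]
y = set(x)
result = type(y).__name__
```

x is list; y is set; result = 'set'

'set'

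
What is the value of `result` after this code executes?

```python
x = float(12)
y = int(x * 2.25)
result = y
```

x = 12.0; y = 27; result = 27

27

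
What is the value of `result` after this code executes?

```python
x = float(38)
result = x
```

x = 38.0; result = 38.0

38.0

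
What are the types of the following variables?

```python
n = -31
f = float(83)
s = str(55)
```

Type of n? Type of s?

n is assigned a bare integer (no decimal point), so it is an int; s is assigned the result of calling str(), which returns a str

int, str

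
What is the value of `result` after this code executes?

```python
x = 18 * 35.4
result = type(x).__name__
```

x is float; result = 'float'

'float'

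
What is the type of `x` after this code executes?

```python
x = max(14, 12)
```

max() of ints returns int

int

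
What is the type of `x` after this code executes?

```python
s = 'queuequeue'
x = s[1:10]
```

Slicing a str returns str

str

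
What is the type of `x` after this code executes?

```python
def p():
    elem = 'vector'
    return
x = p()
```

Bare return returns None

NoneType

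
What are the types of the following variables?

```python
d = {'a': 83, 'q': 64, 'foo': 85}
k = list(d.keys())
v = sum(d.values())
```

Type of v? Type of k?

sum of ints is int; list() converts to list

int, list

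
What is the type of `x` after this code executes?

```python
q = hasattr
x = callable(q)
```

callable() returns bool

bool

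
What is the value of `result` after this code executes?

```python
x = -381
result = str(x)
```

x = -381; result = '-381'

'-381'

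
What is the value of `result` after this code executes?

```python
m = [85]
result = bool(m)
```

m = [85]; result = True

True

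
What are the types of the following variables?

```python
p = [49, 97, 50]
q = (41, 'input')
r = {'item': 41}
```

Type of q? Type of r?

q is assigned a tuple (parenthesized, comma-separated values); r is assigned a dict literal ({key: value})

tuple, dict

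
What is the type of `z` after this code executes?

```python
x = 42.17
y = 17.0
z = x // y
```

float // float = float

float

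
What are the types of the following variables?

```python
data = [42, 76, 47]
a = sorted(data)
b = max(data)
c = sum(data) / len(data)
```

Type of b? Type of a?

max of ints returns int; sorted() returns list

int, list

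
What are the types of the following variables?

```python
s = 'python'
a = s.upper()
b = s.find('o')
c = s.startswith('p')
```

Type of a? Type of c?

upper() returns str; startswith() returns bool

str, bool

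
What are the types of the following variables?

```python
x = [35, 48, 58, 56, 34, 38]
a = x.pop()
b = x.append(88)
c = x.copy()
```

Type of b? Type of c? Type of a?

append() returns None; copy() returns list; pop() returns element

NoneType, list, int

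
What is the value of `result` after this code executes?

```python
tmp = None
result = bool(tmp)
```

tmp = None; result = False

False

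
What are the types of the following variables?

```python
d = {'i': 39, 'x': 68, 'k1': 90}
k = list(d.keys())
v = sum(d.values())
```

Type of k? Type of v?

list() converts to list; sum of ints is int

list, int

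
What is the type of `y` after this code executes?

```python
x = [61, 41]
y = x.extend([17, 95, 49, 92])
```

list.extend() returns None

NoneType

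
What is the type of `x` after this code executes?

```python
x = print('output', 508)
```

print() returns None

NoneType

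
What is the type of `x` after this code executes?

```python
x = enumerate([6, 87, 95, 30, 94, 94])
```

enumerate() returns an enumerate object

enumerate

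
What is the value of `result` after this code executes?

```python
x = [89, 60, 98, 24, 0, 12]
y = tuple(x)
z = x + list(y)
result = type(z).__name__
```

x is list; y is tuple; z is list; result = 'list'

'list'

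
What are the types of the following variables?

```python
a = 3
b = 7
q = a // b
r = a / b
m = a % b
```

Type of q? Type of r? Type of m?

// returns int; / returns float; % of ints returns int

int, float, int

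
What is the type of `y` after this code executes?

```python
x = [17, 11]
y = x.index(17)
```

list.index() returns int

int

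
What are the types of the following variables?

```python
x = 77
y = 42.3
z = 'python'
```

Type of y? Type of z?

y is assigned a number with a decimal point, so it is a float; z is assigned a quoted string literal, so it is a str

float, str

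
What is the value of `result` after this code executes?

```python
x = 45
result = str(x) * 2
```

x = 45; result = '4545'

'4545'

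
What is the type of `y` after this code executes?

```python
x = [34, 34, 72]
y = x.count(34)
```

list.count() returns int

int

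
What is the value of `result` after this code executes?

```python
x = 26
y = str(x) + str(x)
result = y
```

x = 26; y = '2626'; result = '2626'

'2626'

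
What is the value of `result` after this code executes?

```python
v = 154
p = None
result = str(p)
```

v = 154; p = None; result = 'None'

'None'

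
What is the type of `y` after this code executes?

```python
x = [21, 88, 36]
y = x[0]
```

Indexing list[int] returns int

int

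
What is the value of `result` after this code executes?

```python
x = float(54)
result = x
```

x = 54.0; result = 54.0

54.0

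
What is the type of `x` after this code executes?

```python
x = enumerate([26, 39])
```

enumerate() returns an enumerate object

enumerate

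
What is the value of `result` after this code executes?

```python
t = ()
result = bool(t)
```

t = (); result = False

False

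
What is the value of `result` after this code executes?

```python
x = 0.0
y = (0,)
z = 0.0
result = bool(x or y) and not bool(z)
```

x = 0.0; y = (0,); z = 0.0; result = True

True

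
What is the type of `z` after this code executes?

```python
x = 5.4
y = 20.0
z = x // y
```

float // float = float

float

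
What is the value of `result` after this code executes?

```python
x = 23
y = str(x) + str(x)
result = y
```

x = 23; y = '2323'; result = '2323'

'2323'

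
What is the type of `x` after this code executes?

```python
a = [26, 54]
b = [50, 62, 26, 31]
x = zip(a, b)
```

zip() returns a zip object

zip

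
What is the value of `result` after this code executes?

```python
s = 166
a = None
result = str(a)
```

s = 166; a = None; result = 'None'

'None'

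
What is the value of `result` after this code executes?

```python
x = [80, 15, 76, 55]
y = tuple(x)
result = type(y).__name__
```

x is list; y is tuple; result = 'tuple'

'tuple'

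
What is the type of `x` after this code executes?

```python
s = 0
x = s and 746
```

'and' returns first falsy value (0 is int)

int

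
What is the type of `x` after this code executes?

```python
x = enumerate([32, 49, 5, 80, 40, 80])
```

enumerate() returns an enumerate object

enumerate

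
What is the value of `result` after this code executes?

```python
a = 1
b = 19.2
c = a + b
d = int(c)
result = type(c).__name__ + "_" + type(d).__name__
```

a is int; b is float; c is float; d is int; result = 'float_int'

'float_int'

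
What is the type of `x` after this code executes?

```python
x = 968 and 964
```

'and' with truthy values returns last operand (int)

int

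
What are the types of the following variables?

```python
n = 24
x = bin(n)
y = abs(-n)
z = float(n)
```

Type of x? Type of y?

bin() returns str; abs() of int returns int

str, int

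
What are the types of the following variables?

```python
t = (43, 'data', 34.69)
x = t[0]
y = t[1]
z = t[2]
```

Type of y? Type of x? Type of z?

tuple[1] is str; tuple[0] is int; tuple[2] is float

str, int, float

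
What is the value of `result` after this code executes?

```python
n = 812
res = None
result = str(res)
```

n = 812; res = None; result = 'None'

'None'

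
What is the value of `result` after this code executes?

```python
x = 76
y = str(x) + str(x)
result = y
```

x = 76; y = '7676'; result = '7676'

'7676'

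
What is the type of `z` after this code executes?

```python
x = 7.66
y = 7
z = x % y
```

float % int = float

float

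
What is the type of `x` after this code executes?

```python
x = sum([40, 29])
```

sum() of ints returns int

int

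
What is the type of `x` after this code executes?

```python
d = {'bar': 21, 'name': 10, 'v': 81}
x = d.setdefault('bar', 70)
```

dict.setdefault() returns the (existing or default) value

int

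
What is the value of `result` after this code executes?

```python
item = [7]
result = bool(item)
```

item = [7]; result = True

True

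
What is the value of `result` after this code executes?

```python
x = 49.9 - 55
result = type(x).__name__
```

x is float; result = 'float'

'float'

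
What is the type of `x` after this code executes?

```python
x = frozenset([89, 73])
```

frozenset() returns frozenset

frozenset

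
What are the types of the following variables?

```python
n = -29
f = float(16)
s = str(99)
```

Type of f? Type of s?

f is assigned the result of calling float(), which returns a float; s is assigned the result of calling str(), which returns a str

float, str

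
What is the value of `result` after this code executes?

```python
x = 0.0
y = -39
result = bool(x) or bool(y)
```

x = 0.0; y = -39; result = True

True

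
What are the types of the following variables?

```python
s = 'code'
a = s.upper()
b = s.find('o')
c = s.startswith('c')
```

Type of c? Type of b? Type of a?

startswith() returns bool; find() returns int; upper() returns str

bool, int, str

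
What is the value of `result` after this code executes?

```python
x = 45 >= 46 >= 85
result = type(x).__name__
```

x is bool; result = 'bool'

'bool'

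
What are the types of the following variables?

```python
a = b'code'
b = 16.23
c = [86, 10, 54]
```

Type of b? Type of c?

b is assigned a number with a decimal point, so it is a float; c is assigned a list literal (square brackets)

float, list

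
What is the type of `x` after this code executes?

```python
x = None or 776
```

'or' with None returns the other truthy value

int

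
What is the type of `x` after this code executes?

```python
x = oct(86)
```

oct() returns str representation

str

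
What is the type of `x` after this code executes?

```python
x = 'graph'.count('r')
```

str.count() returns int

int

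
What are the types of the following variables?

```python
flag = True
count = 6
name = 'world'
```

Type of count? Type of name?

count is assigned a bare integer (no decimal point), so it is an int; name is assigned a quoted string literal, so it is a str

int, str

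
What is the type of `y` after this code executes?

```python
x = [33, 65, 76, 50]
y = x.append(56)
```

list.append() returns None (mutates in place)

NoneType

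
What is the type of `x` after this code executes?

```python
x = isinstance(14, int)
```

isinstance() returns bool

bool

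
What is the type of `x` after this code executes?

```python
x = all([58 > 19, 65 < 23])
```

all() returns bool

bool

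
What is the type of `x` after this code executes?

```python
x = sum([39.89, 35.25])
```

sum() of floats returns float

float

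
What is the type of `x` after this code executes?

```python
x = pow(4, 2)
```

pow(int, int) returns int

int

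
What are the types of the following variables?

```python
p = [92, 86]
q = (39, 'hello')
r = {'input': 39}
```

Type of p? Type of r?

p is assigned a list literal (square brackets); r is assigned a dict literal ({key: value})

list, dict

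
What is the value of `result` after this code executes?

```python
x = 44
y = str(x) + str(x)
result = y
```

x = 44; y = '4444'; result = '4444'

'4444'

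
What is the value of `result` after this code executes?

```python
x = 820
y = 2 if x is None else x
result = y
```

x = 820; y = 820; result = 820

820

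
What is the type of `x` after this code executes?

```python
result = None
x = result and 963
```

'and' returns first falsy value (None)

NoneType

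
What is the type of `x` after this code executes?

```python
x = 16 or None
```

'or' returns first truthy value

int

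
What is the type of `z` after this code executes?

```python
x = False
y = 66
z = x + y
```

bool + int = int (bool is subclass of int)

int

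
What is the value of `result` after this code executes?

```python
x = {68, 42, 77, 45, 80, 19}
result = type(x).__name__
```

x is set; result = 'set'

'set'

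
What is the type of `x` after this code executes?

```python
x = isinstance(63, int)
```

isinstance() returns bool

bool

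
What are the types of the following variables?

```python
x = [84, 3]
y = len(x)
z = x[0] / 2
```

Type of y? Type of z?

len() returns int; int / int = float

int, float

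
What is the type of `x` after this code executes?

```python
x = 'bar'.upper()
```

str.upper() returns str

str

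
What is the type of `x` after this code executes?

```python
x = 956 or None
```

'or' returns first truthy value

int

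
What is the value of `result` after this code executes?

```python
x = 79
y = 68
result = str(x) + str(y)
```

x = 79; y = 68; result = '7968'

'7968'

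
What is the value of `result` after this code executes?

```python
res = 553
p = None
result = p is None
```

res = 553; p = None; result = True

True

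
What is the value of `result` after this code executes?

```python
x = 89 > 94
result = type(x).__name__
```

x is bool; result = 'bool'

'bool'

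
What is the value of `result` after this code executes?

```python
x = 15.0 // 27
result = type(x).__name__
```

x is float; result = 'float'

'float'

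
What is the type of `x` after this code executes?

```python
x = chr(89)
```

chr() returns str (single char)

str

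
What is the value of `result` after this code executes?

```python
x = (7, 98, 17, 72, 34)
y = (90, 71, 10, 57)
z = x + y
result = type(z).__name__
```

x is tuple; y is tuple; z is tuple; result = 'tuple'

'tuple'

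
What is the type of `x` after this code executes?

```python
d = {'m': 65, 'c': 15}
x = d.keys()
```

.keys() returns dict_keys view

dict_keys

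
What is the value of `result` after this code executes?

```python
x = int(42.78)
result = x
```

x = 42; result = 42

42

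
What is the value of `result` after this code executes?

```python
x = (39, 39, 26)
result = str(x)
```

x = (39, 39, 26); result = '(39, 39, 26)'

'(39, 39, 26)'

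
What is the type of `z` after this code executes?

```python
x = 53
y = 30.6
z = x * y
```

int * float = float

float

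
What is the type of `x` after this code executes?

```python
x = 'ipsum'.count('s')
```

str.count() returns int

int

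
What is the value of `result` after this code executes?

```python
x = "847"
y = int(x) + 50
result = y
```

x = '847'; y = 897; result = 897

897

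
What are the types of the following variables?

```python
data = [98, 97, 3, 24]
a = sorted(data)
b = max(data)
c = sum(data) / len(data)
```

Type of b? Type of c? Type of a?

max of ints returns int; int / int = float; sorted() returns list

int, float, list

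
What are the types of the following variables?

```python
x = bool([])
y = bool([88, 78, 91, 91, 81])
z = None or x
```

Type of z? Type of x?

None or bool returns the bool; bool() returns bool

bool, bool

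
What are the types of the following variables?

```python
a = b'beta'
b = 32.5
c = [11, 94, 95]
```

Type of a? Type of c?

a is assigned a bytes literal (b'...' prefix); c is assigned a list literal (square brackets)

bytes, list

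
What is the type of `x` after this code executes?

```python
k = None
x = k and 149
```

'and' returns first falsy value (None)

NoneType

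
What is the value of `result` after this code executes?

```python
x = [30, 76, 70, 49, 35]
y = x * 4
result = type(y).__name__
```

x is list; y is list; result = 'list'

'list'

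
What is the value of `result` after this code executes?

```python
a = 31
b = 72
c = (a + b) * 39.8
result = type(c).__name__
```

a is int; b is int; c is float; result = 'float'

'float'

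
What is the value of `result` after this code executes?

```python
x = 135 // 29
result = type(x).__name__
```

x is int; result = 'int'

'int'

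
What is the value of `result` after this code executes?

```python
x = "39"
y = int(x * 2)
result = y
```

x = '39'; y = 3939; result = 3939

3939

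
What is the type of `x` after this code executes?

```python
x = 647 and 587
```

'and' with truthy values returns last operand (int)

int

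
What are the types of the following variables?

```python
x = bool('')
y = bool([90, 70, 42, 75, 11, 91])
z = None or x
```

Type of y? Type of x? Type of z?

bool() returns bool; bool() returns bool; None or bool returns the bool

bool, bool, bool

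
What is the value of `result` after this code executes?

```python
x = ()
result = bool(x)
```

x = (); result = False

False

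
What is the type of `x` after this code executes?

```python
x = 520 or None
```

'or' returns first truthy value

int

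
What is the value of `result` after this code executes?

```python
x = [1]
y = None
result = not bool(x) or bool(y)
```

x = [1]; y = None; result = False

False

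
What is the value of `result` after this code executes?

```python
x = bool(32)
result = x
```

x = True; result = True

True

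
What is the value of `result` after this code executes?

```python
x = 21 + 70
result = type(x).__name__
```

x is int; result = 'int'

'int'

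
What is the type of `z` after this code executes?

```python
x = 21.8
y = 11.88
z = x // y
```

float // float = float

float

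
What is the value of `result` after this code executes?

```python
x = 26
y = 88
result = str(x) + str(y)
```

x = 26; y = 88; result = '2688'

'2688'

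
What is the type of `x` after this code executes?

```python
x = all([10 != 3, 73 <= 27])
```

all() returns bool

bool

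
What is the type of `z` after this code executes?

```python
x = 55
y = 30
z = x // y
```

int // int = int

int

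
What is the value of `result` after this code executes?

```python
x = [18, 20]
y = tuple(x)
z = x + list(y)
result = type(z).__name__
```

x is list; y is tuple; z is list; result = 'list'

'list'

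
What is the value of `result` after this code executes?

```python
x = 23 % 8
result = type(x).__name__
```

x is int; result = 'int'

'int'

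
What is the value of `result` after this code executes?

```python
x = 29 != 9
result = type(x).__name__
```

x is bool; result = 'bool'

'bool'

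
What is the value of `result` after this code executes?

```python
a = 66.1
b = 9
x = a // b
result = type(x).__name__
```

a is float; b is int; x is float; result = 'float'

'float'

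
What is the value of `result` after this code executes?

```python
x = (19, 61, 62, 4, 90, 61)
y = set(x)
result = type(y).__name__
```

x is tuple; y is set; result = 'set'

'set'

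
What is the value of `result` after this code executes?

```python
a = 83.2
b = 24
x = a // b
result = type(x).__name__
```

a is float; b is int; x is float; result = 'float'

'float'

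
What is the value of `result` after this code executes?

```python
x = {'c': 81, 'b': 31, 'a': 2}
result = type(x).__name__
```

x is dict; result = 'dict'

'dict'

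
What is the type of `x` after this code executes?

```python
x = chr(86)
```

chr() returns str (single char)

str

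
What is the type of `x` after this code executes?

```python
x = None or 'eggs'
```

'or' with None returns the other truthy value (str)

str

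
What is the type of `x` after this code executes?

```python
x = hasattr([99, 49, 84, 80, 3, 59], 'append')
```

hasattr() returns bool

bool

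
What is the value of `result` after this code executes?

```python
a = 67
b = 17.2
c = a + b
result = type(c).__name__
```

a is int; b is float; c is float; result = 'float'

'float'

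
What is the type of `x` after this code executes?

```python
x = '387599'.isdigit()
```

str.isdigit() returns bool

bool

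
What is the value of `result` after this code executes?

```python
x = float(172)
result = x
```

x = 172.0; result = 172.0

172.0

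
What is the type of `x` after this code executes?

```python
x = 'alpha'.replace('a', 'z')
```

str.replace() returns str

str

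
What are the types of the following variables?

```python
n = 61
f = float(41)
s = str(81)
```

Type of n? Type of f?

n is assigned a bare integer (no decimal point), so it is an int; f is assigned the result of calling float(), which returns a float

int, float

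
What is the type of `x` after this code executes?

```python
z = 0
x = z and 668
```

'and' returns first falsy value (0 is int)

int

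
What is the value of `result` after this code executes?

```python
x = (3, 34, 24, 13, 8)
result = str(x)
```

x = (3, 34, 24, 13, 8); result = '(3, 34, 24, 13, 8)'

'(3, 34, 24, 13, 8)'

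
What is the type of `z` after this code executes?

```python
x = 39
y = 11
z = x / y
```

int / int = float

float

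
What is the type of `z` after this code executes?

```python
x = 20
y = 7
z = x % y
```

int % int = int

int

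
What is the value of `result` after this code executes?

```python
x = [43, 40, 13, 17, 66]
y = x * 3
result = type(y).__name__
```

x is list; y is list; result = 'list'

'list'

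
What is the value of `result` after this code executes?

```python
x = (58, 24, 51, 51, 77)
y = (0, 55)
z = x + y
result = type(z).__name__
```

x is tuple; y is tuple; z is tuple; result = 'tuple'

'tuple'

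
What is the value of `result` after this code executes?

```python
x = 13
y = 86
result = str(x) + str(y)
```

x = 13; y = 86; result = '1386'

'1386'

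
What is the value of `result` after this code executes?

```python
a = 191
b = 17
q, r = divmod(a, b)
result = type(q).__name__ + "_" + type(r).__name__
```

a is int; b is int; q is int; r is int; result = 'int_int'

'int_int'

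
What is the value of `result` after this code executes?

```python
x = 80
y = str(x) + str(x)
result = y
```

x = 80; y = '8080'; result = '8080'

'8080'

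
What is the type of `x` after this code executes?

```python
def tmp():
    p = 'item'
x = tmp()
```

Function without return returns None

NoneType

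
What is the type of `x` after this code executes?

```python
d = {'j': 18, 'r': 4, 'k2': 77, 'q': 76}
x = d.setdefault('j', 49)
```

dict.setdefault() returns the (existing or default) value

int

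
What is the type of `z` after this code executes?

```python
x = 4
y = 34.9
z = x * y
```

int * float = float

float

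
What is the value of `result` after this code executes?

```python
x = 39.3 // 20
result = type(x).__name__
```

x is float; result = 'float'

'float'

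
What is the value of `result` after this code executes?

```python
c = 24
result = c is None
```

c = 24; result = False

False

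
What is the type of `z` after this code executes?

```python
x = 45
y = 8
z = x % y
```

int % int = int

int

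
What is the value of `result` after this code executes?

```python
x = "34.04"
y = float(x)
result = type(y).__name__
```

x is str; y is float; result = 'float'

'float'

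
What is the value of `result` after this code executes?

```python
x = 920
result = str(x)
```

x = 920; result = '920'

'920'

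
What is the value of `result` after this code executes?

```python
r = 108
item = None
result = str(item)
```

r = 108; item = None; result = 'None'

'None'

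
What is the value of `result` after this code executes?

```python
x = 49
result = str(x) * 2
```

x = 49; result = '4949'

'4949'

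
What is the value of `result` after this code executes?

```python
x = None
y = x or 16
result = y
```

x = None; y = 16; result = 16

16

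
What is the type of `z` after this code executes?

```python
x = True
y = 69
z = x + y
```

bool + int = int (bool is subclass of int)

int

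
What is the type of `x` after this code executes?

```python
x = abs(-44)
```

abs() of int returns int

int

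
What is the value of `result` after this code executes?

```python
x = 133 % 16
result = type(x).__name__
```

x is int; result = 'int'

'int'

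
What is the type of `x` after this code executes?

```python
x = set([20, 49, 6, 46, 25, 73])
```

set() constructor returns set

set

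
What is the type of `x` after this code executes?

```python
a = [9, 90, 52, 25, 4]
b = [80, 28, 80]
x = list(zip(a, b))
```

list(zip()) returns a list of tuples

list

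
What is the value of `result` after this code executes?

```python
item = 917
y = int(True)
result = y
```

item = 917; y = 1; result = 1

1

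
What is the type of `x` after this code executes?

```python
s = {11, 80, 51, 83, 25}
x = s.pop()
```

Popping from set[int] returns int

int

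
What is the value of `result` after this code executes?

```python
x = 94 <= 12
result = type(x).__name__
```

x is bool; result = 'bool'

'bool'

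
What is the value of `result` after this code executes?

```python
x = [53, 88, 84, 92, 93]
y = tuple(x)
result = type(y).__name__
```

x is list; y is tuple; result = 'tuple'

'tuple'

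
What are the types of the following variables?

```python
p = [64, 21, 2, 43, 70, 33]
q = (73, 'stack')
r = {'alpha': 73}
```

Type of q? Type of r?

q is assigned a tuple (parenthesized, comma-separated values); r is assigned a dict literal ({key: value})

tuple, dict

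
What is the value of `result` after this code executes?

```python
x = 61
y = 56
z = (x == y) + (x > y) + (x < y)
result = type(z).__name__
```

x is int; y is int; z is int; result = 'int'

'int'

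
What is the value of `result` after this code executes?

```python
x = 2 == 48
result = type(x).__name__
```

x is bool; result = 'bool'

'bool'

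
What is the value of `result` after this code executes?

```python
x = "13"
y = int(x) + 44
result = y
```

x = '13'; y = 57; result = 57

57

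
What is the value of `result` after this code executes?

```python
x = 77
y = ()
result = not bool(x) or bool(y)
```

x = 77; y = (); result = False

False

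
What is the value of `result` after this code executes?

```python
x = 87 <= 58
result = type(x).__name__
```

x is bool; result = 'bool'

'bool'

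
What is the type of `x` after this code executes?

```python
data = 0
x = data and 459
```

'and' returns first falsy value (0 is int)

int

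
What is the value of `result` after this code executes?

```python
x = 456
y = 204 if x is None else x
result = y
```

x = 456; y = 456; result = 456

456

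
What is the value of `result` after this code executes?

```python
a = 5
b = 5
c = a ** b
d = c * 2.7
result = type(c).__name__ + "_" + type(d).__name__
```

a is int; b is int; c is int; d is float; result = 'int_float'

'int_float'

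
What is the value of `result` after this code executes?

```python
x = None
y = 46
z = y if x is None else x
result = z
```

x = None; y = 46; z = 46; result = 46

46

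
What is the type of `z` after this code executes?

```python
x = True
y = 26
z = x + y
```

bool + int = int (bool is subclass of int)

int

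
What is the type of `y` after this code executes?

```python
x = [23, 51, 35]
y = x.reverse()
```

list.reverse() returns None

NoneType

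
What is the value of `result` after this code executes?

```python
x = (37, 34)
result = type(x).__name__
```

x is tuple; result = 'tuple'

'tuple'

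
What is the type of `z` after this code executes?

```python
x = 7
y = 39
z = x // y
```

int // int = int

int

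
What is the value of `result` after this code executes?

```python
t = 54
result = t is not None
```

t = 54; result = True

True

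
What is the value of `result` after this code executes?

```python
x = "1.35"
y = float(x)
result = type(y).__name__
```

x is str; y is float; result = 'float'

'float'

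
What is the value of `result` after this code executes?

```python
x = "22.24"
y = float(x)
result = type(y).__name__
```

x is str; y is float; result = 'float'

'float'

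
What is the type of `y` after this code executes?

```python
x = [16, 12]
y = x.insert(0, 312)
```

list.insert() returns None

NoneType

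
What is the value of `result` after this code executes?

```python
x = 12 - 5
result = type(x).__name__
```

x is int; result = 'int'

'int'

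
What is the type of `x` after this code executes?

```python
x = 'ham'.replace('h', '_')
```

str.replace() returns str

str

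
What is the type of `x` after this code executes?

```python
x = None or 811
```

'or' with None returns the other truthy value

int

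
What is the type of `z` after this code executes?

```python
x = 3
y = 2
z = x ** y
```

positive int ** positive int = int

int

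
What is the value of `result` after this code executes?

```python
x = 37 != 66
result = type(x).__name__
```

x is bool; result = 'bool'

'bool'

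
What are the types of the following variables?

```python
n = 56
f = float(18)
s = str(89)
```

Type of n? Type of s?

n is assigned a bare integer (no decimal point), so it is an int; s is assigned the result of calling str(), which returns a str

int, str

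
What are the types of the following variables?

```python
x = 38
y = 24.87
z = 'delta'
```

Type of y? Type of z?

y is assigned a number with a decimal point, so it is a float; z is assigned a quoted string literal, so it is a str

float, str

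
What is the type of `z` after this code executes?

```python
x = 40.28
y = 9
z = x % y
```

float % int = float

float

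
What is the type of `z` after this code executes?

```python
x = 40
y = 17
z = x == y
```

Comparison returns bool

bool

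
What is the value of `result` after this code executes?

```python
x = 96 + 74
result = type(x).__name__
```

x is int; result = 'int'

'int'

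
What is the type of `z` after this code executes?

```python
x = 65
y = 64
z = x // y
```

int // int = int

int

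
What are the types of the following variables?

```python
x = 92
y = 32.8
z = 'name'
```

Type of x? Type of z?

x is assigned a bare integer (no decimal point), so it is an int; z is assigned a quoted string literal, so it is a str

int, str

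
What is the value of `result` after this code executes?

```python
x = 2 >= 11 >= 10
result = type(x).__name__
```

x is bool; result = 'bool'

'bool'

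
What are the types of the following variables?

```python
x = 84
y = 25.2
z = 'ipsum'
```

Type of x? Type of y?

x is assigned a bare integer (no decimal point), so it is an int; y is assigned a number with a decimal point, so it is a float

int, float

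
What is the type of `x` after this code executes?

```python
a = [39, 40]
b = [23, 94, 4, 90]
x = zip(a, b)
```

zip() returns a zip object

zip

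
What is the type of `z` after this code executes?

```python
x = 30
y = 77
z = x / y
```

int / int = float

float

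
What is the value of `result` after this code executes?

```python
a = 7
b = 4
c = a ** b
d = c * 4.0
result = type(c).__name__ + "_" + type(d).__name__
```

a is int; b is int; c is int; d is float; result = 'int_float'

'int_float'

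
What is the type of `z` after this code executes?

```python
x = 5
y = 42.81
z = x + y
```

int + float = float

float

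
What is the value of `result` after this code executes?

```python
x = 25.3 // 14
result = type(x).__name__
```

x is float; result = 'float'

'float'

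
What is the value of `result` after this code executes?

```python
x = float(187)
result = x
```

x = 187.0; result = 187.0

187.0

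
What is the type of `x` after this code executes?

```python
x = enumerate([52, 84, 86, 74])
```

enumerate() returns an enumerate object

enumerate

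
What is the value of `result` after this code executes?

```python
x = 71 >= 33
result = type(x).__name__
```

x is bool; result = 'bool'

'bool'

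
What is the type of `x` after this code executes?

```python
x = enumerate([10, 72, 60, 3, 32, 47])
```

enumerate() returns an enumerate object

enumerate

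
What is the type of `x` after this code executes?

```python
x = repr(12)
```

repr() returns str

str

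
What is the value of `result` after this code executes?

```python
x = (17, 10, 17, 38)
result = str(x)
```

x = (17, 10, 17, 38); result = '(17, 10, 17, 38)'

'(17, 10, 17, 38)'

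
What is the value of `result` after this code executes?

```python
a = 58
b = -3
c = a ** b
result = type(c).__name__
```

a is int; b is int; c is float; result = 'float'

'float'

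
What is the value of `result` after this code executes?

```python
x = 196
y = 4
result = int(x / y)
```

x = 196; y = 4; result = 49

49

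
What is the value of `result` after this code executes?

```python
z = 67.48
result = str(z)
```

z = 67.48; result = '67.48'

'67.48'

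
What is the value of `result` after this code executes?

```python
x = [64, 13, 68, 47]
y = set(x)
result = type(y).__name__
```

x is list; y is set; result = 'set'

'set'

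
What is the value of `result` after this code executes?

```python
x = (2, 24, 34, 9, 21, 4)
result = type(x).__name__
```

x is tuple; result = 'tuple'

'tuple'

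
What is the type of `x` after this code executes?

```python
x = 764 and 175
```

'and' with truthy values returns last operand (int)

int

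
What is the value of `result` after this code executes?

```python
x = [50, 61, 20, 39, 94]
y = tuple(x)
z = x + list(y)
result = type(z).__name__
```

x is list; y is tuple; z is list; result = 'list'

'list'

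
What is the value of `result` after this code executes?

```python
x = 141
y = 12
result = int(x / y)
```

x = 141; y = 12; result = 11

11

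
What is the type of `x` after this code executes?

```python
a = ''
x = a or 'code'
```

'or' returns first truthy value (str)

str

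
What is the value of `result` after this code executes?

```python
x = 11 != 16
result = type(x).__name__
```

x is bool; result = 'bool'

'bool'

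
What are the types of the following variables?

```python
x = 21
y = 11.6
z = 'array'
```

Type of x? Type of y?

x is assigned a bare integer (no decimal point), so it is an int; y is assigned a number with a decimal point, so it is a float

int, float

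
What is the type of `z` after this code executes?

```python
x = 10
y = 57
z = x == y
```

Comparison returns bool

bool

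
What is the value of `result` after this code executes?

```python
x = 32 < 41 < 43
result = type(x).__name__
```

x is bool; result = 'bool'

'bool'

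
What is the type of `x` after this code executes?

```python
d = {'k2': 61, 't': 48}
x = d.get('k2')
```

dict.get() returns value type when found

int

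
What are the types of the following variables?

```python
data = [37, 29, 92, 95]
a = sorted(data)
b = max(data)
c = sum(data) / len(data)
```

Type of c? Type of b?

int / int = float; max of ints returns int

float, int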